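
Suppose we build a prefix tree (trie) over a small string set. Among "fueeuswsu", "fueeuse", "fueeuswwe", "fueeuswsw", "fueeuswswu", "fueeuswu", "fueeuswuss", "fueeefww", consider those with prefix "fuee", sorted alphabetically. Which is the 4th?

Words with prefix "fuee", in lexicographic order: "fueeefww", "fueeuse", "fueeuswsu", "fueeuswsw", "fueeuswswu", "fueeuswu", "fueeuswuss", "fueeuswwe"
Position 4: fueeuswsw

fueeuswsw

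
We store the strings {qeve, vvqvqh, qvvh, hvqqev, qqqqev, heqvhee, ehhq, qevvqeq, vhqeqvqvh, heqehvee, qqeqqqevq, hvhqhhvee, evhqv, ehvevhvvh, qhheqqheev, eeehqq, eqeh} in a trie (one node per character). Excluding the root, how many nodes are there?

93

For each word, the new-node count is its length minus the longest prefix already in the trie:
  "qeve" → 4 new (q, e, v, e)
  "vvqvqh" → 6 new (v, v, q, v, q, h)
  "qvvh" → prefix "q" already present; 3 new (v, v, h)
  "hvqqev" → 6 new (h, v, q, q, e, v)
  "qqqqev" → prefix "q" already present; 5 new (q, q, q, e, v)
  "heqvhee" → prefix "h" already present; 6 new (e, q, v, h, e, e)
  "ehhq" → 4 new (e, h, h, q)
  "qevvqeq" → prefix "qev" already present; 4 new (v, q, e, q)
  "vhqeqvqvh" → prefix "v" already present; 8 new (h, q, e, q, v, q, v, h)
  "heqehvee" → prefix "heq" already present; 5 new (e, h, v, e, e)
  "qqeqqqevq" → prefix "qq" already present; 7 new (e, q, q, q, e, v, q)
  "hvhqhhvee" → prefix "hv" already present; 7 new (h, q, h, h, v, e, e)
  "evhqv" → prefix "e" already present; 4 new (v, h, q, v)
  "ehvevhvvh" → prefix "eh" already present; 7 new (v, e, v, h, v, v, h)
  "qhheqqheev" → prefix "q" already present; 9 new (h, h, e, q, q, h, e, e, v)
  "eeehqq" → prefix "e" already present; 5 new (e, e, h, q, q)
  "eqeh" → prefix "e" already present; 3 new (q, e, h)
Total nodes = 4 + 6 + 3 + 6 + 5 + 6 + 4 + 4 + 8 + 5 + 7 + 7 + 4 + 7 + 9 + 5 + 3 = 93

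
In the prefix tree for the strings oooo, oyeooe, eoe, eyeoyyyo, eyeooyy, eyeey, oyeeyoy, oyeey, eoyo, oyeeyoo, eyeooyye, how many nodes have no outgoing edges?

9

A leaf is a node with no children — equivalently, the end of a word that is not a proper prefix of any other stored word.
Those words: "eoe", "eoyo", "eyeey", "eyeooyye", "eyeoyyyo", "oooo", "oyeeyoo", "oyeeyoy", "oyeooe"
Leaf count: 9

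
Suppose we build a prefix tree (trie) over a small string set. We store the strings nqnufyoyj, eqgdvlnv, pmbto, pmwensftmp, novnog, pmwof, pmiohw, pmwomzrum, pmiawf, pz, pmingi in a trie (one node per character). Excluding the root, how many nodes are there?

53

Count nodes per top-level branch (shared prefixes stored once):
  'e'-branch (eqgdvlnv): 8 nodes
  'n'-branch (novnog, nqnufyoyj): 14 nodes
  'p'-branch (pmbto, pmiawf, pmingi, pmiohw, pmwensftmp, pmwof, pmwomzrum, pz): 31 nodes
Sum: 53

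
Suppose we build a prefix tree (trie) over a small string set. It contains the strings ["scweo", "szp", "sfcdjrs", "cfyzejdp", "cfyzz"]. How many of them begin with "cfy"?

Filter for entries beginning with "cfy":
Words under "cfy": cfyzejdp, cfyzz
Count: 2

2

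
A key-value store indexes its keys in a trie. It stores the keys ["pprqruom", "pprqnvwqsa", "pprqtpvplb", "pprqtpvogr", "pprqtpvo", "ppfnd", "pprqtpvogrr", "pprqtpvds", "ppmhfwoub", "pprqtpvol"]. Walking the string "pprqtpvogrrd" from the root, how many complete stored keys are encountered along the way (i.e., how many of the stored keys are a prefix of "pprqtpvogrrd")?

Check each prefix of "pprqtpvogrrd" against the stored set — each match is an end-marker on the path.
Prefixes of the query that are stored words: "pprqtpvo", "pprqtpvogr", "pprqtpvogrr"
Count: 3

3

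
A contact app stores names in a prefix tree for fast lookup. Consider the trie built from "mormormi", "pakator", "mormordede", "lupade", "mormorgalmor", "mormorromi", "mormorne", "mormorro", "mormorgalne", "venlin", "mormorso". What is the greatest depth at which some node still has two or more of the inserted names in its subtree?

9

Equivalently: take the maximum, over all pairs, of their longest common prefix length.
e.g. "mormorgalmor" and "mormorgalne" share the prefix "mormorgal" of length 9; no pair shares a longer one.
Longest shared-prefix length: 9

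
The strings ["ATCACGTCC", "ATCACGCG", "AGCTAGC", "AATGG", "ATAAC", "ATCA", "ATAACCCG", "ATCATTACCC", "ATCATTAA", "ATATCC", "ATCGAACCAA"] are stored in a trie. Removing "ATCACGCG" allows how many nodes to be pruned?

2

Walk "ATCACGCG" from the leaf back toward the root, removing each node that no remaining word uses.
The suffix "CG" (2 nodes) is used only by "ATCACGCG"; the node for "ATCACG" still has the child "T", so pruning stops there.
Nodes removed: 2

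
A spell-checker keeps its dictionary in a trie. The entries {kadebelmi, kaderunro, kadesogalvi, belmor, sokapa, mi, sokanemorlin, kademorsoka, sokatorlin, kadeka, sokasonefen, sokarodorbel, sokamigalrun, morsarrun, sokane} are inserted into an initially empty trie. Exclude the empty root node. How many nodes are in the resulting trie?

89

Count nodes per top-level branch (shared prefixes stored once):
  'b'-branch (belmor): 6 nodes
  'k'-branch (kadebelmi, kadeka, kademorsoka, kaderunro, kadesogalvi): 30 nodes
  'm'-branch (mi, morsarrun): 10 nodes
  's'-branch (sokamigalrun, sokane, sokanemorlin, sokapa, sokarodorbel, sokasonefen, sokatorlin): 43 nodes
Sum: 89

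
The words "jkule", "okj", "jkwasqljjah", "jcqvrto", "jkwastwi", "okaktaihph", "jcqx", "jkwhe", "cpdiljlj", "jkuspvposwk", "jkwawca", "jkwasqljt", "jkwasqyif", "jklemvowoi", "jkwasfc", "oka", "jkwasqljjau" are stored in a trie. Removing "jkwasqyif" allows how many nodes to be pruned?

3

After clearing the end-marker at "jkwasqyif", prune upward until reaching a node still needed by another word.
The suffix "yif" (3 nodes) is used only by "jkwasqyif"; the node for "jkwasq" still has the child "l", so pruning stops there.
Nodes removed: 3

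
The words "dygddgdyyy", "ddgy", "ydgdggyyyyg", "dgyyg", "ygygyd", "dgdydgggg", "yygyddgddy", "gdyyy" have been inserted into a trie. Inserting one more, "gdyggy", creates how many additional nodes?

3

Walking "gdyggy" from the root, the first 3 characters ("gdy") follow existing edges; "g" is the first miss.
So 6 − 3 = 3 new nodes.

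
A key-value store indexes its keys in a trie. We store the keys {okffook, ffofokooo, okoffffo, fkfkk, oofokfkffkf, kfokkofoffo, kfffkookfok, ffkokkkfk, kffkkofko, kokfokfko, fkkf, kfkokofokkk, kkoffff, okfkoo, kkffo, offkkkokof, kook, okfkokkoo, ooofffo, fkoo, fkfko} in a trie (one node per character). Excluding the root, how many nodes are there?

Trace insertions, counting only characters that open a new branch:
  "okffook" → 7 new (o, k, f, f, o, o, k)
  "ffofokooo" → 9 new (f, f, o, f, o, k, o, o, o)
  "okoffffo" → prefix "ok" already present; 6 new (o, f, f, f, f, o)
  "fkfkk" → prefix "f" already present; 4 new (k, f, k, k)
  "oofokfkffkf" → prefix "o" already present; 10 new (o, f, o, k, f, k, f, f, k, f)
  "kfokkofoffo" → 11 new (k, f, o, k, k, o, f, o, f, f, o)
  "kfffkookfok" → prefix "kf" already present; 9 new (f, f, k, o, o, k, f, o, k)
  "ffkokkkfk" → prefix "ff" already present; 7 new (k, o, k, k, k, f, k)
  "kffkkofko" → prefix "kff" already present; 6 new (k, k, o, f, k, o)
  "kokfokfko" → prefix "k" already present; 8 new (o, k, f, o, k, f, k, o)
  "fkkf" → prefix "fk" already present; 2 new (k, f)
  "kfkokofokkk" → prefix "kf" already present; 9 new (k, o, k, o, f, o, k, k, k)
  "kkoffff" → prefix "k" already present; 6 new (k, o, f, f, f, f)
  "okfkoo" → prefix "okf" already present; 3 new (k, o, o)
  "kkffo" → prefix "kk" already present; 3 new (f, f, o)
  "offkkkokof" → prefix "o" already present; 9 new (f, f, k, k, k, o, k, o, f)
  "kook" → prefix "ko" already present; 2 new (o, k)
  "okfkokkoo" → prefix "okfko" already present; 4 new (k, k, o, o)
  "ooofffo" → prefix "oo" already present; 5 new (o, f, f, f, o)
  "fkoo" → prefix "fk" already present; 2 new (o, o)
  "fkfko" → prefix "fkfk" already present; 1 new (o)
Total nodes = 7 + 9 + 6 + 4 + 10 + 11 + 9 + 7 + 6 + 8 + 2 + 9 + 6 + 3 + 3 + 9 + 2 + 4 + 5 + 2 + 1 = 123

123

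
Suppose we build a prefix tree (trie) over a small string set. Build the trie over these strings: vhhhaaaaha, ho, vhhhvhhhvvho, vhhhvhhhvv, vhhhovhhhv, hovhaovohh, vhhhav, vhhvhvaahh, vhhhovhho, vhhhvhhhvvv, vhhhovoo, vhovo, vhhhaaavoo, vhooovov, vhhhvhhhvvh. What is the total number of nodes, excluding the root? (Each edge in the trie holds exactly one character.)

57

Insert word by word; a character creates a node only if that edge doesn't already exist:
  "vhhhaaaaha" → 10 new (v, h, h, h, a, a, a, a, h, a)
  "ho" → 2 new (h, o)
  "vhhhvhhhvvho" → prefix "vhhh" already present; 8 new (v, h, h, h, v, v, h, o)
  "vhhhvhhhvv" → prefix "vhhhvhhhvv" already present; 0 new (none)
  "vhhhovhhhv" → prefix "vhhh" already present; 6 new (o, v, h, h, h, v)
  "hovhaovohh" → prefix "ho" already present; 8 new (v, h, a, o, v, o, h, h)
  "vhhhav" → prefix "vhhha" already present; 1 new (v)
  "vhhvhvaahh" → prefix "vhh" already present; 7 new (v, h, v, a, a, h, h)
  "vhhhovhho" → prefix "vhhhovhh" already present; 1 new (o)
  "vhhhvhhhvvv" → prefix "vhhhvhhhvv" already present; 1 new (v)
  "vhhhovoo" → prefix "vhhhov" already present; 2 new (o, o)
  "vhovo" → prefix "vh" already present; 3 new (o, v, o)
  "vhhhaaavoo" → prefix "vhhhaaa" already present; 3 new (v, o, o)
  "vhooovov" → prefix "vho" already present; 5 new (o, o, v, o, v)
  "vhhhvhhhvvh" → prefix "vhhhvhhhvvh" already present; 0 new (none)
Total nodes = 10 + 2 + 8 + 0 + 6 + 8 + 1 + 7 + 1 + 1 + 2 + 3 + 3 + 5 + 0 = 57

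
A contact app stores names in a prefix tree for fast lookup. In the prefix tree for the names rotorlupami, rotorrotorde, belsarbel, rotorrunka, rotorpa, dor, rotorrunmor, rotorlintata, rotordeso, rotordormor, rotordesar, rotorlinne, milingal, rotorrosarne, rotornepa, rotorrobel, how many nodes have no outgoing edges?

A leaf is a node with no children — equivalently, the end of a word that is not a proper prefix of any other stored word.
Those words: "belsarbel", "dor", "milingal", "rotordesar", "rotordeso", "rotordormor", "rotorlinne", "rotorlintata", "rotorlupami", "rotornepa", "rotorpa", "rotorrobel", "rotorrosarne", "rotorrotorde", "rotorrunka", "rotorrunmor"
Leaf count: 16

16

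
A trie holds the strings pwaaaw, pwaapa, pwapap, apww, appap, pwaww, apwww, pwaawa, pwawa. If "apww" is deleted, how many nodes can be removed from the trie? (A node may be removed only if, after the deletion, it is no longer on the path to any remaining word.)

0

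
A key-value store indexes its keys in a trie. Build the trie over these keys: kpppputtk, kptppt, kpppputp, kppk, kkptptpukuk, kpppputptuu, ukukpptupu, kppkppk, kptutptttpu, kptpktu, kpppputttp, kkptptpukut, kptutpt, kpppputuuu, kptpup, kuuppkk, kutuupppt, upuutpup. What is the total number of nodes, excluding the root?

Trace insertions, counting only characters that open a new branch:
  "kpppputtk" → 9 new (k, p, p, p, p, u, t, t, k)
  "kptppt" → prefix "kp" already present; 4 new (t, p, p, t)
  "kpppputp" → prefix "kpppput" already present; 1 new (p)
  "kppk" → prefix "kpp" already present; 1 new (k)
  "kkptptpukuk" → prefix "k" already present; 10 new (k, p, t, p, t, p, u, k, u, k)
  "kpppputptuu" → prefix "kpppputp" already present; 3 new (t, u, u)
  "ukukpptupu" → 10 new (u, k, u, k, p, p, t, u, p, u)
  "kppkppk" → prefix "kppk" already present; 3 new (p, p, k)
  "kptutptttpu" → prefix "kpt" already present; 8 new (u, t, p, t, t, t, p, u)
  "kptpktu" → prefix "kptp" already present; 3 new (k, t, u)
  "kpppputttp" → prefix "kpppputt" already present; 2 new (t, p)
  "kkptptpukut" → prefix "kkptptpuku" already present; 1 new (t)
  "kptutpt" → prefix "kptutpt" already present; 0 new (none)
  "kpppputuuu" → prefix "kpppput" already present; 3 new (u, u, u)
  "kptpup" → prefix "kptp" already present; 2 new (u, p)
  "kuuppkk" → prefix "k" already present; 6 new (u, u, p, p, k, k)
  "kutuupppt" → prefix "ku" already present; 7 new (t, u, u, p, p, p, t)
  "upuutpup" → prefix "u" already present; 7 new (p, u, u, t, p, u, p)
Total nodes = 9 + 4 + 1 + 1 + 10 + 3 + 10 + 3 + 8 + 3 + 2 + 1 + 0 + 3 + 2 + 6 + 7 + 7 = 80

80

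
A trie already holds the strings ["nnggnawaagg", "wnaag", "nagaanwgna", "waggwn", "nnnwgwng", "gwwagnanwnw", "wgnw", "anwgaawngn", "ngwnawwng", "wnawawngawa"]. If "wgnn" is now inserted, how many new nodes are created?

1

"wgn" is already a path in the trie; the remaining "n" must be added.
Each of the 1 remaining characters creates one node.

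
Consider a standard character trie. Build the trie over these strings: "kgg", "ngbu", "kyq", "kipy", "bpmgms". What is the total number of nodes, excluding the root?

18

For each word, the new-node count is its length minus the longest prefix already in the trie:
  "kgg" → 3 new (k, g, g)
  "ngbu" → 4 new (n, g, b, u)
  "kyq" → prefix "k" already present; 2 new (y, q)
  "kipy" → prefix "k" already present; 3 new (i, p, y)
  "bpmgms" → 6 new (b, p, m, g, m, s)
Total nodes = 3 + 4 + 2 + 3 + 6 = 18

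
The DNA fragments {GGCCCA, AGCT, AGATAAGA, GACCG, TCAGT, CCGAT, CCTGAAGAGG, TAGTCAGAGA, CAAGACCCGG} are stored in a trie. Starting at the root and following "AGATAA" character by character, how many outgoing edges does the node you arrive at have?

1

The children of the "AGATAA" node are the distinct next characters among strings starting with "AGATAA".
Distinct next characters after "AGATAA": G.
That node has 1 child edge.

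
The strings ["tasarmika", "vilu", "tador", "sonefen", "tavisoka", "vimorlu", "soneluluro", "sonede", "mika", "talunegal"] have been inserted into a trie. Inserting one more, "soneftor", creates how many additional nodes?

3

"sonef" is already a path in the trie; the remaining "tor" must be added.
So 8 − 5 = 3 new nodes.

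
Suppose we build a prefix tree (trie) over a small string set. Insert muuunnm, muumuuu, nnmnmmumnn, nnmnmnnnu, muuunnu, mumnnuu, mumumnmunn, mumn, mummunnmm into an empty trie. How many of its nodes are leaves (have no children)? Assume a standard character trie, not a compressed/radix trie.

A leaf is a node with no children — equivalently, the end of a word that is not a proper prefix of any other stored word.
Those words: "mummunnmm", "mumnnuu", "mumumnmunn", "muumuuu", "muuunnm", "muuunnu", "nnmnmmumnn", "nnmnmnnnu"
Leaf count: 8

8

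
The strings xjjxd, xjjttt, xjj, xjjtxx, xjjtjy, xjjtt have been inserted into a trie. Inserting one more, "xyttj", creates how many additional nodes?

4

The longest prefix of "xyttj" already in the trie is "x" (length 1).
New nodes needed: |"xyttj"| − 1 = 5 − 1 = 4.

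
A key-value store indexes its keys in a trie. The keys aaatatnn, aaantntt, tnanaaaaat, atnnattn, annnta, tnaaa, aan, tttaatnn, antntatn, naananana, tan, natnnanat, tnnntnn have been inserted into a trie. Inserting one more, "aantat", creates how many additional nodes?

3

"aan" is already a path in the trie; the remaining "tat" must be added.
New nodes needed: |"aantat"| − 3 = 6 − 3 = 3.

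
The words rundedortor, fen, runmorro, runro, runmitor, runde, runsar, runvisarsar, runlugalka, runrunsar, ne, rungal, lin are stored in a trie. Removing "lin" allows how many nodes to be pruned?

3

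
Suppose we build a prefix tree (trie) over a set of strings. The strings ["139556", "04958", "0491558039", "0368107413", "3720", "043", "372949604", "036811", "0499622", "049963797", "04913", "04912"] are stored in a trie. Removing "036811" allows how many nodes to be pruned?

1

A node on "036811"'s path can go only if nothing else ends at it or branches off below it.
The suffix "1" (1 node) is used only by "036811"; the node for "03681" still has the child "0", so pruning stops there.
Nodes removed: 1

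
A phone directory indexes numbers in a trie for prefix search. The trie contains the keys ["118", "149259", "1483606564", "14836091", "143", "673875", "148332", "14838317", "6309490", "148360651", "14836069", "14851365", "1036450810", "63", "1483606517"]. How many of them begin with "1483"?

Traverse to the node for "1483", then collect every word in that subtree.
Words under "1483": 148332, 148360651, 1483606517, 1483606564, 14836069, 14836091, 14838317
Count: 7

7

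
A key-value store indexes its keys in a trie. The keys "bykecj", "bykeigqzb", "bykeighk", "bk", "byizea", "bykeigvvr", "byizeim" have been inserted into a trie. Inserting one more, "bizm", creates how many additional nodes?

The longest prefix of "bizm" already in the trie is "b" (length 1).
New nodes needed: |"bizm"| − 1 = 4 − 1 = 3.

3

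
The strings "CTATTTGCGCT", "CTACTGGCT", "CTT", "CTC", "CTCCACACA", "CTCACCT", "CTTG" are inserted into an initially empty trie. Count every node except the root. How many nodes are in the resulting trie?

30

Count nodes per top-level branch (shared prefixes stored once):
  'C'-branch (CTACTGGCT, CTATTTGCGCT, CTC, CTCACCT, CTCCACACA, CTT, CTTG): 30 nodes
Sum: 30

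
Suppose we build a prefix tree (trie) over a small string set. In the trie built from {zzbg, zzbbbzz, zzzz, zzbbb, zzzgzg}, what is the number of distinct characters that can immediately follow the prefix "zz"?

The children of the "zz" node are the distinct next characters among strings starting with "zz".
Characters that immediately follow "zz" among the stored strings: {b, z}.
That node has 2 child edges.

2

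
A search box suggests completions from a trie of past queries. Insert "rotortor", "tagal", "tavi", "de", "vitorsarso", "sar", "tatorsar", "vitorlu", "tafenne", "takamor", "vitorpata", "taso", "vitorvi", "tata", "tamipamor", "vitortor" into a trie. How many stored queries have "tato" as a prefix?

1

Traverse to the node for "tato", then collect every word in that subtree.
Matches: "tatorsar"
Count: 1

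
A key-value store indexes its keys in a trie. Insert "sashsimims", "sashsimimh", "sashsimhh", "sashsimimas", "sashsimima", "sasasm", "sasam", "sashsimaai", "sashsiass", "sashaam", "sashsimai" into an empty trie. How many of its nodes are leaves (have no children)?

10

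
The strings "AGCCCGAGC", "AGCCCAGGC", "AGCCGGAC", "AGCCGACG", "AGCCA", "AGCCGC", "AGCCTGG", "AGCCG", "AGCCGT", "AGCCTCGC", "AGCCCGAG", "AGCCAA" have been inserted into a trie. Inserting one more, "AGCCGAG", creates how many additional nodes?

1

"AGCCGA" is already a path in the trie; the remaining "G" must be added.
Each of the 1 remaining characters creates one node.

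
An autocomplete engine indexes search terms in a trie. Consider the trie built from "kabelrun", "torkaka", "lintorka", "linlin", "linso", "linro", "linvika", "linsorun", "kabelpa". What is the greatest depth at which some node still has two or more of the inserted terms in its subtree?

5

Look for the deepest trie node that still has at least two words in its subtree.
"kabelpa" and "kabelrun" agree on "kabel" (5 characters) before diverging; nothing deeper is shared.
Longest shared-prefix length: 5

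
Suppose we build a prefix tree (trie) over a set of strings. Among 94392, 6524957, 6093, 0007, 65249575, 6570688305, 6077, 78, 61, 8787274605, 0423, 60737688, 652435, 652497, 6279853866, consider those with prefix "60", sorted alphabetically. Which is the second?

6077

Filter for "60…" and sort: "60737688", "6077", "6093"
Position 2: 6077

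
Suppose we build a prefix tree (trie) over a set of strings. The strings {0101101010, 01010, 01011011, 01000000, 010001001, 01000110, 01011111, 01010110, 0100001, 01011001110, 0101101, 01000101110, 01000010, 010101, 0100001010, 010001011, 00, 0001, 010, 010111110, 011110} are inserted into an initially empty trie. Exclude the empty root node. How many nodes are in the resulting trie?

50

Count nodes per top-level branch (shared prefixes stored once):
  '0'-branch (00, 0001, 010, 01000000, 0100001, 01000010, 0100001010, 010001001, 010001011, 01000101110, 01000110, 01010, 010101, 01010110, 01011001110, 0101101, 0101101010, 01011011, 01011111, 010111110, 011110): 50 nodes
Sum: 50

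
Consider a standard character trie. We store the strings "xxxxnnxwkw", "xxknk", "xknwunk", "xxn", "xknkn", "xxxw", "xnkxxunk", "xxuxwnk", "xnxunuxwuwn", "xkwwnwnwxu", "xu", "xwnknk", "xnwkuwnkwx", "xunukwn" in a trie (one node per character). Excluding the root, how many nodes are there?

71

Count nodes per top-level branch (shared prefixes stored once):
  'x'-branch (xknkn, xknwunk, xkwwnwnwxu, xnkxxunk, xnwkuwnkwx, xnxunuxwuwn, xu, xunukwn, xwnknk, xxknk, xxn, xxuxwnk, xxxw, xxxxnnxwkw): 71 nodes
Sum: 71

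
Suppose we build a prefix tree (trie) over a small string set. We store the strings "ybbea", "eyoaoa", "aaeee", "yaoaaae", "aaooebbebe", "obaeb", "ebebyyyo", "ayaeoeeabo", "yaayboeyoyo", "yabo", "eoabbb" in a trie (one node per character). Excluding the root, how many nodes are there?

Count nodes per top-level branch (shared prefixes stored once):
  'a'-branch (aaeee, aaooebbebe, ayaeoeeabo): 22 nodes
  'e'-branch (ebebyyyo, eoabbb, eyoaoa): 18 nodes
  'o'-branch (obaeb): 5 nodes
  'y'-branch (yaayboeyoyo, yabo, yaoaaae, ybbea): 22 nodes
Sum: 67

67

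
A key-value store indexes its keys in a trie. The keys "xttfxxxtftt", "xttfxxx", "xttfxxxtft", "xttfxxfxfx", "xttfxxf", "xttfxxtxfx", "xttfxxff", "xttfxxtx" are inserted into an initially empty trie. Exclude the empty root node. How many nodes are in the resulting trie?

20

Count nodes per top-level branch (shared prefixes stored once):
  'x'-branch (xttfxxf, xttfxxff, xttfxxfxfx, xttfxxtx, xttfxxtxfx, xttfxxx, xttfxxxtft, xttfxxxtftt): 20 nodes
Sum: 20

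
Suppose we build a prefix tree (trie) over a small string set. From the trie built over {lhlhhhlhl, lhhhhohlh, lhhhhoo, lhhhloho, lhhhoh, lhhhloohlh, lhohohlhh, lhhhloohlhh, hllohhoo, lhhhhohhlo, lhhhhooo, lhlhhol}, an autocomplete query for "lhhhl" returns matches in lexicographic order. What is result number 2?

lhhhloohlh

DFS of the "lhhhl" subtree visits, in order: "lhhhloho", "lhhhloohlh", "lhhhloohlhh"
The 2nd is lhhhloohlh.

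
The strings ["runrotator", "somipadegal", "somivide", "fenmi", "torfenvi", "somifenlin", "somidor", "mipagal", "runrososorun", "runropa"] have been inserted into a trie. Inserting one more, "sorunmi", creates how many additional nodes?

Walking "sorunmi" from the root, the first 2 characters ("so") follow existing edges; "r" is the first miss.
So 7 − 2 = 5 new nodes.

5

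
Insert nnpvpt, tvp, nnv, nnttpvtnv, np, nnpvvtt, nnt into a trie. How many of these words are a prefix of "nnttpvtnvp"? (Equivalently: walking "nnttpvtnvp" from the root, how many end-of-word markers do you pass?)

2

Check each prefix of "nnttpvtnvp" against the stored set — each match is an end-marker on the path.
Prefixes of the query that are stored words: "nnt", "nnttpvtnv"
Count: 2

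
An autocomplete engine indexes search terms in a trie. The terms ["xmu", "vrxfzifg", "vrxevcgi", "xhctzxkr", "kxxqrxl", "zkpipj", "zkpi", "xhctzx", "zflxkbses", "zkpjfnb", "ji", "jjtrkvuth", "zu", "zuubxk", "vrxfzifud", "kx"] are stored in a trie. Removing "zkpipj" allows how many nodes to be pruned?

After clearing the end-marker at "zkpipj", prune upward until reaching a node still needed by another word.
The suffix "pj" (2 nodes) is used only by "zkpipj"; "zkpi" is itself a stored word, so pruning stops there.
Nodes removed: 2

2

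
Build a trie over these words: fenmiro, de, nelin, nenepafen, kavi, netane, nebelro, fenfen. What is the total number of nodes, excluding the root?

37

Count nodes per top-level branch (shared prefixes stored once):
  'd'-branch (de): 2 nodes
  'f'-branch (fenfen, fenmiro): 10 nodes
  'k'-branch (kavi): 4 nodes
  'n'-branch (nebelro, nelin, nenepafen, netane): 21 nodes
Sum: 37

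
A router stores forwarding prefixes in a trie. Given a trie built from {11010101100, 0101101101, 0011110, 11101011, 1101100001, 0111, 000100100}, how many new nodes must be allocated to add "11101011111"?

3

The longest prefix of "11101011111" already in the trie is "11101011" (length 8).
So 11 − 8 = 3 new nodes.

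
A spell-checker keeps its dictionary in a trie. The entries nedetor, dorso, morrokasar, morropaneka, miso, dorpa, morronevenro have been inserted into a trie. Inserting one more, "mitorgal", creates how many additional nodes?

6

The longest prefix of "mitorgal" already in the trie is "mi" (length 2).
So 8 − 2 = 6 new nodes.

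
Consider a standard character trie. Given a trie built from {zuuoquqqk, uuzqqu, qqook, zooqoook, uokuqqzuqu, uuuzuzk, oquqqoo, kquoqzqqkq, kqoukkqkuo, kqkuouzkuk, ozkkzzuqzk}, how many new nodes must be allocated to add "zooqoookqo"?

The longest prefix of "zooqoookqo" already in the trie is "zooqoook" (length 8).
So 10 − 8 = 2 new nodes.

2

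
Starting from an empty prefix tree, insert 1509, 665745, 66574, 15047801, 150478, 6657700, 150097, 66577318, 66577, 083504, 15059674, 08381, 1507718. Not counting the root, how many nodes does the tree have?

41

Trace insertions, counting only characters that open a new branch:
  "1509" → 4 new (1, 5, 0, 9)
  "665745" → 6 new (6, 6, 5, 7, 4, 5)
  "66574" → prefix "66574" already present; 0 new (none)
  "15047801" → prefix "150" already present; 5 new (4, 7, 8, 0, 1)
  "150478" → prefix "150478" already present; 0 new (none)
  "6657700" → prefix "6657" already present; 3 new (7, 0, 0)
  "150097" → prefix "150" already present; 3 new (0, 9, 7)
  "66577318" → prefix "66577" already present; 3 new (3, 1, 8)
  "66577" → prefix "66577" already present; 0 new (none)
  "083504" → 6 new (0, 8, 3, 5, 0, 4)
  "15059674" → prefix "150" already present; 5 new (5, 9, 6, 7, 4)
  "08381" → prefix "083" already present; 2 new (8, 1)
  "1507718" → prefix "150" already present; 4 new (7, 7, 1, 8)
Total nodes = 4 + 6 + 0 + 5 + 0 + 3 + 3 + 3 + 0 + 6 + 5 + 2 + 4 = 41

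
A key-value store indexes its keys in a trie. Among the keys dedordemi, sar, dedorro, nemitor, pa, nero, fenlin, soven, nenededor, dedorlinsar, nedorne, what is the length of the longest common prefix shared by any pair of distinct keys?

The deepest shared node is where two words last agree before diverging.
e.g. "dedordemi" and "dedorlinsar" share the prefix "dedor" of length 5; no pair shares a longer one.
Longest shared-prefix length: 5

5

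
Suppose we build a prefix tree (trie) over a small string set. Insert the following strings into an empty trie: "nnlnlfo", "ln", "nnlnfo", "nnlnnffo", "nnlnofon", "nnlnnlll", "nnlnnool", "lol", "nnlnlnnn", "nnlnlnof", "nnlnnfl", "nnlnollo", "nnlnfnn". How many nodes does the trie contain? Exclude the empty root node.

38

Trie structure (* marks end of a word):
(root)
├─ l
│  ├─ n *
│  └─ o
│     └─ l *
└─ n
   └─ n
      └─ l
         └─ n
            ├─ f
            │  ├─ n
            │  │  └─ n *
            │  └─ o *
            ├─ l
            │  ├─ f
            │  │  └─ o *
            │  └─ n
            │     ├─ n
            │     │  └─ n *
            │     └─ o
            │        └─ f *
            ├─ n
            │  ├─ f
            │  │  ├─ f
            │  │  │  └─ o *
            │  │  └─ l *
            │  ├─ l
            │  │  └─ l
            │  │     └─ l *
            │  └─ o
            │     └─ o
            │        └─ l *
            └─ o
               ├─ f
               │  └─ o
               │     └─ n *
               └─ l
                  └─ l
                     └─ o *
Counting every labelled node above: 38.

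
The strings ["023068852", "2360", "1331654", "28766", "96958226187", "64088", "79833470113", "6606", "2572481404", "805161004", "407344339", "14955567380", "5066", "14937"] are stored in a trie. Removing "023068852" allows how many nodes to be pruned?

A node on "023068852"'s path can go only if nothing else ends at it or branches off below it.
No other word shares any prefix with "023068852", so all 9 of its nodes go.
Nodes removed: 9

9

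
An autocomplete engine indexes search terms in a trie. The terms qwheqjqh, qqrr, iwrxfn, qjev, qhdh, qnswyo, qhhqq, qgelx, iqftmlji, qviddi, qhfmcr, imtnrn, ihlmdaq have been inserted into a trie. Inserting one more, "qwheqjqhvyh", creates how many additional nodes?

3

The longest prefix of "qwheqjqhvyh" already in the trie is "qwheqjqh" (length 8).
So 11 − 8 = 3 new nodes.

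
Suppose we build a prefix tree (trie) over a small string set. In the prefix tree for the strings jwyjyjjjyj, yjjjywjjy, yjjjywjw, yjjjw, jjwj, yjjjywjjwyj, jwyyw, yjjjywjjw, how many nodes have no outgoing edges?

Leaves are exactly the stored words that no other stored word extends.
Those words: "jjwj", "jwyjyjjjyj", "jwyyw", "yjjjw", "yjjjywjjwyj", "yjjjywjjy", "yjjjywjw"
Leaf count: 7

7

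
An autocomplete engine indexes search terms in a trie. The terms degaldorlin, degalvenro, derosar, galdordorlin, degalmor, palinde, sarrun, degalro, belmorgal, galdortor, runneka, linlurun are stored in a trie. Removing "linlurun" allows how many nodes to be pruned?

Walk "linlurun" from the leaf back toward the root, removing each node that no remaining word uses.
No other word shares any prefix with "linlurun", so all 8 of its nodes go.
Nodes removed: 8

8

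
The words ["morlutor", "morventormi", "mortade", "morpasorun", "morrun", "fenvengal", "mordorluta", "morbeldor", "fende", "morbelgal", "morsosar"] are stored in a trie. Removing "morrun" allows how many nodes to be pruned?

Walk "morrun" from the leaf back toward the root, removing each node that no remaining word uses.
The suffix "run" (3 nodes) is used only by "morrun"; the node for "mor" still has the child "l", so pruning stops there.
Nodes removed: 3

3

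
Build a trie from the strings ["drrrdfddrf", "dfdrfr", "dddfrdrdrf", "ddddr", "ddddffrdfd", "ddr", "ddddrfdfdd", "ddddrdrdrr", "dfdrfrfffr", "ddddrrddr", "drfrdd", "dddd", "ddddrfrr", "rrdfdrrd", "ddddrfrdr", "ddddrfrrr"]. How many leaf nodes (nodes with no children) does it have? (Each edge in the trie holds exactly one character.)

12

Leaves are exactly the stored words that no other stored word extends.
Those words: "ddddffrdfd", "ddddrdrdrr", "ddddrfdfdd", "ddddrfrdr", "ddddrfrrr", "ddddrrddr", "dddfrdrdrf", "ddr", "dfdrfrfffr", "drfrdd", "drrrdfddrf", "rrdfdrrd"
Leaf count: 12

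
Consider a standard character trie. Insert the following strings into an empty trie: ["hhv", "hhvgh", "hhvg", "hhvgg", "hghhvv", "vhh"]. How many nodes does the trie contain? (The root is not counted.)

14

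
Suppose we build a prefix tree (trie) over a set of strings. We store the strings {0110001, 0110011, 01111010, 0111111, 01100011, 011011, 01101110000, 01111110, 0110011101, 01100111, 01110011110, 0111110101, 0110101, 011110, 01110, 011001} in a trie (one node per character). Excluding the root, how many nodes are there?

41

Trace insertions, counting only characters that open a new branch:
  "0110001" → 7 new (0, 1, 1, 0, 0, 0, 1)
  "0110011" → prefix "01100" already present; 2 new (1, 1)
  "01111010" → prefix "011" already present; 5 new (1, 1, 0, 1, 0)
  "0111111" → prefix "01111" already present; 2 new (1, 1)
  "01100011" → prefix "0110001" already present; 1 new (1)
  "011011" → prefix "0110" already present; 2 new (1, 1)
  "01101110000" → prefix "011011" already present; 5 new (1, 0, 0, 0, 0)
  "01111110" → prefix "0111111" already present; 1 new (0)
  "0110011101" → prefix "0110011" already present; 3 new (1, 0, 1)
  "01100111" → prefix "01100111" already present; 0 new (none)
  "01110011110" → prefix "0111" already present; 7 new (0, 0, 1, 1, 1, 1, 0)
  "0111110101" → prefix "011111" already present; 4 new (0, 1, 0, 1)
  "0110101" → prefix "01101" already present; 2 new (0, 1)
  "011110" → prefix "011110" already present; 0 new (none)
  "01110" → prefix "01110" already present; 0 new (none)
  "011001" → prefix "011001" already present; 0 new (none)
Total nodes = 7 + 2 + 5 + 2 + 1 + 2 + 5 + 1 + 3 + 0 + 7 + 4 + 2 + 0 + 0 + 0 = 41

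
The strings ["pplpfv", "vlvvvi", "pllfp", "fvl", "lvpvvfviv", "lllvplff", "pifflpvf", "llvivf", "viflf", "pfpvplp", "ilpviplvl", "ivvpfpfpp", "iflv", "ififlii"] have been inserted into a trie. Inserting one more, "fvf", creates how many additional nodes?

"fv" is already a path in the trie; the remaining "f" must be added.
So 3 − 2 = 1 new nodes.

1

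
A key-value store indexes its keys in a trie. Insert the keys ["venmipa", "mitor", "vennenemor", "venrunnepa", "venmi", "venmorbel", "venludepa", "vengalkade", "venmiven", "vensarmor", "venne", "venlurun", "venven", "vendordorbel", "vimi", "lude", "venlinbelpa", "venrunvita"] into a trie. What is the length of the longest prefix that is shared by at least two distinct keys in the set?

Look for the deepest trie node that still has at least two words in its subtree.
"venrunnepa" and "venrunvita" agree on "venrun" (6 characters) before diverging; nothing deeper is shared.
Longest shared-prefix length: 6

6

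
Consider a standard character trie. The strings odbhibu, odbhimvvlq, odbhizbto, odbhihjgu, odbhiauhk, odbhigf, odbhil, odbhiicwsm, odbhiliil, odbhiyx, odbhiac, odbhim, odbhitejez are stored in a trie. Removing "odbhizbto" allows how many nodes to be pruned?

4

After clearing the end-marker at "odbhizbto", prune upward until reaching a node still needed by another word.
The suffix "zbto" (4 nodes) is used only by "odbhizbto"; the node for "odbhi" still has the child "b", so pruning stops there.
Nodes removed: 4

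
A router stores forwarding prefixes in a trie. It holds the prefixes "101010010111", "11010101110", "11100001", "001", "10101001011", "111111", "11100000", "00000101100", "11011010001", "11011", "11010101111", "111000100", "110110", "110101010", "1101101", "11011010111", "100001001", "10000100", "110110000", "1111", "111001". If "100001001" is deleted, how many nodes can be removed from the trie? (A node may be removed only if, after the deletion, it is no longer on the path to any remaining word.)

1

Walk "100001001" from the leaf back toward the root, removing each node that no remaining word uses.
The suffix "1" (1 node) is used only by "100001001"; "10000100" is itself a stored word, so pruning stops there.
Nodes removed: 1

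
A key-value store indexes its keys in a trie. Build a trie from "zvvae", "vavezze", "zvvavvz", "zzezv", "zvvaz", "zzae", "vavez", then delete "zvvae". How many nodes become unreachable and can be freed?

1

After clearing the end-marker at "zvvae", prune upward until reaching a node still needed by another word.
The suffix "e" (1 node) is used only by "zvvae"; the node for "zvva" still has the child "v", so pruning stops there.
Nodes removed: 1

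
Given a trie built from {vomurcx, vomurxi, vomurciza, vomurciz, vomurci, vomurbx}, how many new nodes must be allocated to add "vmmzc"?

Walking "vmmzc" from the root, the first 1 characters ("v") follow existing edges; "m" is the first miss.
New nodes needed: |"vmmzc"| − 1 = 5 − 1 = 4.

4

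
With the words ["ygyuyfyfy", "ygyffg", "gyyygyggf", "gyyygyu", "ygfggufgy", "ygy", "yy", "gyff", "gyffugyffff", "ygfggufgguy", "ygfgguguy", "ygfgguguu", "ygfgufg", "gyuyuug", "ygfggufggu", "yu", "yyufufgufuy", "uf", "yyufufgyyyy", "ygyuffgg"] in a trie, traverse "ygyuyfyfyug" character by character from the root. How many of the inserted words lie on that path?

Traverse "ygyuyfyfyug" character by character; count nodes along the way that are marked as word ends.
Prefixes of the query that are stored words: "ygy", "ygyuyfyfy"
Count: 2

2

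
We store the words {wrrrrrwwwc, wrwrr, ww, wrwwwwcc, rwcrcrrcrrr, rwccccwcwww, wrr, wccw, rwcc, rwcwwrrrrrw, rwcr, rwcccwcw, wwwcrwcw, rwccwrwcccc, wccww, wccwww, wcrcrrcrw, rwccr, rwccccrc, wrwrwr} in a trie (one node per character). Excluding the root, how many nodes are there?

79

Count nodes per top-level branch (shared prefixes stored once):
  'r'-branch (rwcc, rwccccrc, rwccccwcwww, rwcccwcw, rwccr, rwccwrwcccc, rwcr, rwcrcrrcrrr, rwcwwrrrrrw): 40 nodes
  'w'-branch (wccw, wccww, wccwww, wcrcrrcrw, wrr, wrrrrrwwwc, wrwrr, wrwrwr, wrwwwwcc, ww, wwwcrwcw): 39 nodes
Sum: 79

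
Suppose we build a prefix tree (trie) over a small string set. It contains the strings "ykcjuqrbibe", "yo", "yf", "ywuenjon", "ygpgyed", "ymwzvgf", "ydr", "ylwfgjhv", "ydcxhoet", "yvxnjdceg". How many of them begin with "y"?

Traverse to the node for "y", then collect every word in that subtree.
Words under "y": ydcxhoet, ydr, yf, ygpgyed, ykcjuqrbibe, ylwfgjhv, ymwzvgf, yo, yvxnjdceg, ywuenjon
Count: 10

10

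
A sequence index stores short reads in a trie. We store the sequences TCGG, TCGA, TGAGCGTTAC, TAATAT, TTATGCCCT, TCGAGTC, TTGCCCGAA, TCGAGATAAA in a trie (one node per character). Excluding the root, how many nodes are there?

For each word, the new-node count is its length minus the longest prefix already in the trie:
  "TCGG" → 4 new (T, C, G, G)
  "TCGA" → prefix "TCG" already present; 1 new (A)
  "TGAGCGTTAC" → prefix "T" already present; 9 new (G, A, G, C, G, T, T, A, C)
  "TAATAT" → prefix "T" already present; 5 new (A, A, T, A, T)
  "TTATGCCCT" → prefix "T" already present; 8 new (T, A, T, G, C, C, C, T)
  "TCGAGTC" → prefix "TCGA" already present; 3 new (G, T, C)
  "TTGCCCGAA" → prefix "TT" already present; 7 new (G, C, C, C, G, A, A)
  "TCGAGATAAA" → prefix "TCGAG" already present; 5 new (A, T, A, A, A)
Total nodes = 4 + 1 + 9 + 5 + 8 + 3 + 7 + 5 = 42

42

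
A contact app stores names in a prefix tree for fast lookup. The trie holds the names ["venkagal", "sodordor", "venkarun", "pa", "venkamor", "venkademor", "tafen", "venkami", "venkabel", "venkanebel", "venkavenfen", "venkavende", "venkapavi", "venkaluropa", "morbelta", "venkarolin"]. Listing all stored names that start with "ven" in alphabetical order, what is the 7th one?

venkanebel

Filter for "ven…" and sort: "venkabel", "venkademor", "venkagal", "venkaluropa", "venkami", "venkamor", "venkanebel", "venkapavi", "venkarolin", "venkarun", "venkavende", "venkavenfen"
Position 7: venkanebel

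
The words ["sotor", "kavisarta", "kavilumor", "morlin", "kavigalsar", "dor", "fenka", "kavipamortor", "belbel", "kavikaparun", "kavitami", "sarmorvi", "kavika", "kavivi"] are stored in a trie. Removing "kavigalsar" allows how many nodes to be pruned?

6

After clearing the end-marker at "kavigalsar", prune upward until reaching a node still needed by another word.
The suffix "galsar" (6 nodes) is used only by "kavigalsar"; the node for "kavi" still has the child "s", so pruning stops there.
Nodes removed: 6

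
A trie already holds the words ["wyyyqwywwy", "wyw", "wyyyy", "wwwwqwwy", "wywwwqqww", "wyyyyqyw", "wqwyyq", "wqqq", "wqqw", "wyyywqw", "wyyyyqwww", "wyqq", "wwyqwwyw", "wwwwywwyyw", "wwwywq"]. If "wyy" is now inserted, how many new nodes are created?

0

Every character of "wyy" already lies on an existing path (it is a prefix of some stored word).
No new nodes are needed: 0.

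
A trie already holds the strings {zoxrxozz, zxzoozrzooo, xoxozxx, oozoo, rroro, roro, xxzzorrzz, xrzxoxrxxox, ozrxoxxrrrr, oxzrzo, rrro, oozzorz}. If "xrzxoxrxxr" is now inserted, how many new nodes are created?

"xrzxoxrxx" is already a path in the trie; the remaining "r" must be added.
Each of the 1 remaining characters creates one node.

1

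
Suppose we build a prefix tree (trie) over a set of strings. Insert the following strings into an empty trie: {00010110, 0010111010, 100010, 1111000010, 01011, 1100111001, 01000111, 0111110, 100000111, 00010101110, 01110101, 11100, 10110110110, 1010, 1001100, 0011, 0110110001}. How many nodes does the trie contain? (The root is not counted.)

Count nodes per top-level branch (shared prefixes stored once):
  '0'-branch (00010101110, 00010110, 0010111010, 0011, 01000111, 01011, 0110110001, 01110101, 0111110): 47 nodes
  '1'-branch (100000111, 100010, 1001100, 1010, 10110110110, 1100111001, 11100, 1111000010): 44 nodes
Sum: 91

91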